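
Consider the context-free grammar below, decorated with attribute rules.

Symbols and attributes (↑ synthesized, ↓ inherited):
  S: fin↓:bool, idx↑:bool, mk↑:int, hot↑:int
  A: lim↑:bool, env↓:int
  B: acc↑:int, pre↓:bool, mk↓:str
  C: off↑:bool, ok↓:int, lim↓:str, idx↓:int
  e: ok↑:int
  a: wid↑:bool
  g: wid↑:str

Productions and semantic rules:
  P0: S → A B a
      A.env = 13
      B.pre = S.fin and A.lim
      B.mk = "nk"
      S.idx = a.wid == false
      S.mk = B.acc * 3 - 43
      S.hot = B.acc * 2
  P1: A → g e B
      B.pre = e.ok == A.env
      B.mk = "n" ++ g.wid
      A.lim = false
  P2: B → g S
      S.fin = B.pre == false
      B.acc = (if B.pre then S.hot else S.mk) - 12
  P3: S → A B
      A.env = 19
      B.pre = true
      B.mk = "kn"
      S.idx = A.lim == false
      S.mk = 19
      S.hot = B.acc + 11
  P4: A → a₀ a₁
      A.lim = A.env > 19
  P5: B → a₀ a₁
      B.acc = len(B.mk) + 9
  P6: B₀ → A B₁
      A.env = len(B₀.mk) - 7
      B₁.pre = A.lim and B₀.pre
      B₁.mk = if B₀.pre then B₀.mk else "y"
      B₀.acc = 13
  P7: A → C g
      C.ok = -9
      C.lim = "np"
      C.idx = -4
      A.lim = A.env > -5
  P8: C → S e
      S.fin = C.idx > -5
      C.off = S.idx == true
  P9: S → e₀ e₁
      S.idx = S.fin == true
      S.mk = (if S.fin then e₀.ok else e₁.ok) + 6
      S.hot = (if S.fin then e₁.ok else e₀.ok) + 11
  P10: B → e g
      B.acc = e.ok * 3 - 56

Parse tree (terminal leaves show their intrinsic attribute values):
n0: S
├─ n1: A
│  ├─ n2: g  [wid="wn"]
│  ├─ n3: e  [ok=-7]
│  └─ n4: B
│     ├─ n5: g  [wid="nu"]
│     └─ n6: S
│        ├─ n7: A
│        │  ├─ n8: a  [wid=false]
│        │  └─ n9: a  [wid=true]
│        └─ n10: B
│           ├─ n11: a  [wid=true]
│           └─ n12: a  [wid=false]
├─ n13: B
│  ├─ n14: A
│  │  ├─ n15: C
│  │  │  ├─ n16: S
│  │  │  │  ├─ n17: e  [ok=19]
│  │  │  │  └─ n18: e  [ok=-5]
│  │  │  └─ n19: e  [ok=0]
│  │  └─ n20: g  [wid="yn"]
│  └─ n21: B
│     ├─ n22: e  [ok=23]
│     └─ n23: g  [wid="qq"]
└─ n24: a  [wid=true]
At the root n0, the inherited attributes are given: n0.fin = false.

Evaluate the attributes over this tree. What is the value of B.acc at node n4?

7

1. n0.fin = false  [given at root]
2. n1.env = 13  [13]
3. n2.wid = "wn"  [terminal]
4. n3.ok = -7  [terminal]
5. n4.pre = false  [e.ok == A.env]
6. n4.mk = "nwn"  ["n" ++ g.wid]
7. n5.wid = "nu"  [terminal]
8. n6.fin = true  [B.pre == false]
9. n7.env = 19  [19]
10. n8.wid = false  [terminal]
11. n9.wid = true  [terminal]
12. n7.lim = false  [A.env > 19]
13. n10.pre = true  [true]
14. n10.mk = "kn"  ["kn"]
15. n11.wid = true  [terminal]
16. n12.wid = false  [terminal]
17. n10.acc = 11  [len(B.mk) + 9]
18. n6.idx = true  [A.lim == false]
19. n6.mk = 19  [19]
20. n6.hot = 22  [B.acc + 11]
21. n4.acc = 7  [(if B.pre then S.hot else S.mk) - 12]
22. n1.lim = false  [false]
23. n13.pre = false  [S.fin and A.lim]
24. n13.mk = "nk"  ["nk"]
25. n14.env = -5  [len(B₀.mk) - 7]
26. n15.ok = -9  [-9]
27. n15.lim = "np"  ["np"]
28. n15.idx = -4  [-4]
29. n16.fin = true  [C.idx > -5]
30. n17.ok = 19  [terminal]
31. n18.ok = -5  [terminal]
32. n16.idx = true  [S.fin == true]
33. n16.mk = 25  [(if S.fin then e₀.ok else e₁.ok) + 6]
34. n16.hot = 6  [(if S.fin then e₁.ok else e₀.ok) + 11]
35. n19.ok = 0  [terminal]
36. n15.off = true  [S.idx == true]
37. n20.wid = "yn"  [terminal]
38. n14.lim = false  [A.env > -5]
39. n21.pre = false  [A.lim and B₀.pre]
40. n21.mk = "y"  [if B₀.pre then B₀.mk else "y"]
41. n22.ok = 23  [terminal]
42. n23.wid = "qq"  [terminal]
43. n21.acc = 13  [e.ok * 3 - 56]
44. n13.acc = 13  [13]
45. n24.wid = true  [terminal]
46. n0.idx = false  [a.wid == false]
47. n0.mk = -4  [B.acc * 3 - 43]
48. n0.hot = 26  [B.acc * 2]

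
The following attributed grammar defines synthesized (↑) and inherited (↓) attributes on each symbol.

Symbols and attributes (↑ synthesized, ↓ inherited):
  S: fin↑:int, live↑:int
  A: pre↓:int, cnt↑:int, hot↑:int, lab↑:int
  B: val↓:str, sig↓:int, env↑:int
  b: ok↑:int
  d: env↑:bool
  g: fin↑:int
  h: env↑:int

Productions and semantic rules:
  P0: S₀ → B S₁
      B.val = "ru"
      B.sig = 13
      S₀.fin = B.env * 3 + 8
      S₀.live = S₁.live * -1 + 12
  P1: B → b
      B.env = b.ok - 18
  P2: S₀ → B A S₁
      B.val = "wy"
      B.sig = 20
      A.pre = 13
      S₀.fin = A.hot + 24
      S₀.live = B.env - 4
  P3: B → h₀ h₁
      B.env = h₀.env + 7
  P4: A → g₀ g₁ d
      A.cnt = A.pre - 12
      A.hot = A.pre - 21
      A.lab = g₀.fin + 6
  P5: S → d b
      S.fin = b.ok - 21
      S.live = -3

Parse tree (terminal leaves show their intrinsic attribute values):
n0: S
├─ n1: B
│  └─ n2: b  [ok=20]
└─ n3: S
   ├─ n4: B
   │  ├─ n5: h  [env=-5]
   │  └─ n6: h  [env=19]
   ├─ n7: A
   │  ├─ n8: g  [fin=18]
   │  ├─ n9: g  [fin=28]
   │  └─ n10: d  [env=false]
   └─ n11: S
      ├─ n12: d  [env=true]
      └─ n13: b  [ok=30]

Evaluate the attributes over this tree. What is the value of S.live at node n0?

14

1. n1.val = "ru"  ["ru"]
2. n1.sig = 13  [13]
3. n2.ok = 20  [terminal]
4. n1.env = 2  [b.ok - 18]
5. n4.val = "wy"  ["wy"]
6. n4.sig = 20  [20]
7. n5.env = -5  [terminal]
8. n6.env = 19  [terminal]
9. n4.env = 2  [h₀.env + 7]
10. n7.pre = 13  [13]
11. n8.fin = 18  [terminal]
12. n9.fin = 28  [terminal]
13. n10.env = false  [terminal]
14. n7.cnt = 1  [A.pre - 12]
15. n7.hot = -8  [A.pre - 21]
16. n7.lab = 24  [g₀.fin + 6]
17. n12.env = true  [terminal]
18. n13.ok = 30  [terminal]
19. n11.fin = 9  [b.ok - 21]
20. n11.live = -3  [-3]
21. n3.fin = 16  [A.hot + 24]
22. n3.live = -2  [B.env - 4]
23. n0.fin = 14  [B.env * 3 + 8]
24. n0.live = 14  [S₁.live * -1 + 12]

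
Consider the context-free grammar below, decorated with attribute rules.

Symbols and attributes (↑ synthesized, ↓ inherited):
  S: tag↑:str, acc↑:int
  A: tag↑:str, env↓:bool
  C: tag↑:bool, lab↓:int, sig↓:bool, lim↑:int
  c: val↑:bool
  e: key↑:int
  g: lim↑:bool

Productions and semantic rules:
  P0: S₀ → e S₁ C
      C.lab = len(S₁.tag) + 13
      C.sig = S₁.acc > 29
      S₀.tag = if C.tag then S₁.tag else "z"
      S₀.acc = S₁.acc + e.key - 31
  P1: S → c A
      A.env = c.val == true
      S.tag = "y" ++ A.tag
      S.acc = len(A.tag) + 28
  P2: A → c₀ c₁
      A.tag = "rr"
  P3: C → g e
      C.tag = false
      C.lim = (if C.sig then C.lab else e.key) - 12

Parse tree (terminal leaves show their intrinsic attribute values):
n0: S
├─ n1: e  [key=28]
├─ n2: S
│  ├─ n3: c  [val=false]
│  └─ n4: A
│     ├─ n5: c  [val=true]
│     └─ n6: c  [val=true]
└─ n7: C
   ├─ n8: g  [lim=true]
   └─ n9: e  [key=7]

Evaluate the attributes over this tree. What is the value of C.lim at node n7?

4

1. n1.key = 28  [terminal]
2. n3.val = false  [terminal]
3. n4.env = false  [c.val == true]
4. n5.val = true  [terminal]
5. n6.val = true  [terminal]
6. n4.tag = "rr"  ["rr"]
7. n2.tag = "yrr"  ["y" ++ A.tag]
8. n2.acc = 30  [len(A.tag) + 28]
9. n7.lab = 16  [len(S₁.tag) + 13]
10. n7.sig = true  [S₁.acc > 29]
11. n8.lim = true  [terminal]
12. n9.key = 7  [terminal]
13. n7.tag = false  [false]
14. n7.lim = 4  [(if C.sig then C.lab else e.key) - 12]
15. n0.tag = "z"  [if C.tag then S₁.tag else "z"]
16. n0.acc = 27  [S₁.acc + e.key - 31]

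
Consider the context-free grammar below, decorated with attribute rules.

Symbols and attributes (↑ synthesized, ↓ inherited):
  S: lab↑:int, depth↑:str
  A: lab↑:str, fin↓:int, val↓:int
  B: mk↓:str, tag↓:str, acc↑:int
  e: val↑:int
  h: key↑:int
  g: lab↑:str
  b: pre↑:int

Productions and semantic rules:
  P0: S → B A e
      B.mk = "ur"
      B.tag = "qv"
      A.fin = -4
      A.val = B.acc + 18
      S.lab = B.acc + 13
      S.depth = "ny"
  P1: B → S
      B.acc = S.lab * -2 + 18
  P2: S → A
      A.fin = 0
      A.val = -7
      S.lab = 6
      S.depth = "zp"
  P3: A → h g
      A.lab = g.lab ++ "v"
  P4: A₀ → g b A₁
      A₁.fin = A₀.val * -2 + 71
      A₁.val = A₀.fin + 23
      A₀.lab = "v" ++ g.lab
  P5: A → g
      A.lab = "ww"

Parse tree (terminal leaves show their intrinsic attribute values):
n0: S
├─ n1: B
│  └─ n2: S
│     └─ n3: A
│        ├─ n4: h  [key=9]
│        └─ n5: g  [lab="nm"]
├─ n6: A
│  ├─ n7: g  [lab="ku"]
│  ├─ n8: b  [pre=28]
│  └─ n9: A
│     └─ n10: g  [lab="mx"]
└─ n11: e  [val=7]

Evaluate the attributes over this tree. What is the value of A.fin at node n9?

23

1. n1.mk = "ur"  ["ur"]
2. n1.tag = "qv"  ["qv"]
3. n3.fin = 0  [0]
4. n3.val = -7  [-7]
5. n4.key = 9  [terminal]
6. n5.lab = "nm"  [terminal]
7. n3.lab = "nmv"  [g.lab ++ "v"]
8. n2.lab = 6  [6]
9. n2.depth = "zp"  ["zp"]
10. n1.acc = 6  [S.lab * -2 + 18]
11. n6.fin = -4  [-4]
12. n6.val = 24  [B.acc + 18]
13. n7.lab = "ku"  [terminal]
14. n8.pre = 28  [terminal]
15. n9.fin = 23  [A₀.val * -2 + 71]
16. n9.val = 19  [A₀.fin + 23]
17. n10.lab = "mx"  [terminal]
18. n9.lab = "ww"  ["ww"]
19. n6.lab = "vku"  ["v" ++ g.lab]
20. n11.val = 7  [terminal]
21. n0.lab = 19  [B.acc + 13]
22. n0.depth = "ny"  ["ny"]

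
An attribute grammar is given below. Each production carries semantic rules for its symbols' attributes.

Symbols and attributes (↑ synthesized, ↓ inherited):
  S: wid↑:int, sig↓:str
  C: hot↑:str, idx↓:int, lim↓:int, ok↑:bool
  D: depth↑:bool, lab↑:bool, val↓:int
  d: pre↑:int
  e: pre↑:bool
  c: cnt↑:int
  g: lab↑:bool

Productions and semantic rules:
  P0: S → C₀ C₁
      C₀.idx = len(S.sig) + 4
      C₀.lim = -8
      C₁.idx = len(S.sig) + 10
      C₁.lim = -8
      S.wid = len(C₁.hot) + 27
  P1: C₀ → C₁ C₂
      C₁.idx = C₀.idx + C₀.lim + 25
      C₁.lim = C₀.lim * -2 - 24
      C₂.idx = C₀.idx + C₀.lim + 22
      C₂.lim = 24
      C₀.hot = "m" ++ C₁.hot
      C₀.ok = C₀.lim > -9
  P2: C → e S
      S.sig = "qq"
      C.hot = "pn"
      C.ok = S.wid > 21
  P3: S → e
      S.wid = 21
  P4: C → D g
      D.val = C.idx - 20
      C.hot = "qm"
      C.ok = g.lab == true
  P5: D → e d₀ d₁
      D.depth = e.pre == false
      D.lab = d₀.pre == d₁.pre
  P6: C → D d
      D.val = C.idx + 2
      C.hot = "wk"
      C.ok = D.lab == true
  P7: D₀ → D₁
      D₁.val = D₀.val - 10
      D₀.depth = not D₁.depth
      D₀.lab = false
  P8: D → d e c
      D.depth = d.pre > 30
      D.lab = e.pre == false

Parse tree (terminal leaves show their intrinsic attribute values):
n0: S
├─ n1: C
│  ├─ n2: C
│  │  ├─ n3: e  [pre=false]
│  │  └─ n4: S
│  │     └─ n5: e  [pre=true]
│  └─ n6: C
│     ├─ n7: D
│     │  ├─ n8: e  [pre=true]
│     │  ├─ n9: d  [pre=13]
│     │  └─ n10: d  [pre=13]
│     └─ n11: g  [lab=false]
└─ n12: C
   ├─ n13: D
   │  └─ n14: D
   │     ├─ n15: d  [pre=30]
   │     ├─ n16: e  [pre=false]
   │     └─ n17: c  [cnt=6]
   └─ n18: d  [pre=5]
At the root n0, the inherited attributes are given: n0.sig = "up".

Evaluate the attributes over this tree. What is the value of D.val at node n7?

1. n0.sig = "up"  [given at root]
2. n1.idx = 6  [len(S.sig) + 4]
3. n1.lim = -8  [-8]
4. n2.idx = 23  [C₀.idx + C₀.lim + 25]
5. n2.lim = -8  [C₀.lim * -2 - 24]
6. n3.pre = false  [terminal]
7. n4.sig = "qq"  ["qq"]
8. n5.pre = true  [terminal]
9. n4.wid = 21  [21]
10. n2.hot = "pn"  ["pn"]
11. n2.ok = false  [S.wid > 21]
12. n6.idx = 20  [C₀.idx + C₀.lim + 22]
13. n6.lim = 24  [24]
14. n7.val = 0  [C.idx - 20]
15. n8.pre = true  [terminal]
16. n9.pre = 13  [terminal]
17. n10.pre = 13  [terminal]
18. n7.depth = false  [e.pre == false]
19. n7.lab = true  [d₀.pre == d₁.pre]
20. n11.lab = false  [terminal]
21. n6.hot = "qm"  ["qm"]
22. n6.ok = false  [g.lab == true]
23. n1.hot = "mpn"  ["m" ++ C₁.hot]
24. n1.ok = true  [C₀.lim > -9]
25. n12.idx = 12  [len(S.sig) + 10]
26. n12.lim = -8  [-8]
27. n13.val = 14  [C.idx + 2]
28. n14.val = 4  [D₀.val - 10]
29. n15.pre = 30  [terminal]
30. n16.pre = false  [terminal]
31. n17.cnt = 6  [terminal]
32. n14.depth = false  [d.pre > 30]
33. n14.lab = true  [e.pre == false]
34. n13.depth = true  [not D₁.depth]
35. n13.lab = false  [false]
36. n18.pre = 5  [terminal]
37. n12.hot = "wk"  ["wk"]
38. n12.ok = false  [D.lab == true]
39. n0.wid = 29  [len(C₁.hot) + 27]

0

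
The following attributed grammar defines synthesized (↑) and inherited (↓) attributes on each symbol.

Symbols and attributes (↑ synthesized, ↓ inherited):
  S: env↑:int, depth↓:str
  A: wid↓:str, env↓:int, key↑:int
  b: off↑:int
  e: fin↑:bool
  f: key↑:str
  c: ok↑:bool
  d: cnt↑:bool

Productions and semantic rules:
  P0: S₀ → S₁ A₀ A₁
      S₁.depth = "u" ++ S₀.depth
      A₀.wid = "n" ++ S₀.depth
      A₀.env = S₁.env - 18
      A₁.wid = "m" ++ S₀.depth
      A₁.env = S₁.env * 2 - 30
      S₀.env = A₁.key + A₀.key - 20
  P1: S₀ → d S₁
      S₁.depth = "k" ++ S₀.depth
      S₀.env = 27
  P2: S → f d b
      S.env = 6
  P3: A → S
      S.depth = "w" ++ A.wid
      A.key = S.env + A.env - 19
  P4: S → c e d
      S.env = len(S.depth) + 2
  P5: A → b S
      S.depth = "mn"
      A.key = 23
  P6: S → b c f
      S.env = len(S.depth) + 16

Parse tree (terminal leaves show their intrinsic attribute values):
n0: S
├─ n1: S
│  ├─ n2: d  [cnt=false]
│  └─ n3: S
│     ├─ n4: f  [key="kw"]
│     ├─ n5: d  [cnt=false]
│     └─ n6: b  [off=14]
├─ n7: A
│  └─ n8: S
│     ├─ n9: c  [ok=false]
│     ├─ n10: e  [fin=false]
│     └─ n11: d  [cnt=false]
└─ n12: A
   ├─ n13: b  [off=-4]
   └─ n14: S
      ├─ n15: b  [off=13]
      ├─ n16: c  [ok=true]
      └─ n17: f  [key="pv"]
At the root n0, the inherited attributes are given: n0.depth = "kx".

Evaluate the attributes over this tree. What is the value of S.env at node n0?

1. n0.depth = "kx"  [given at root]
2. n1.depth = "ukx"  ["u" ++ S₀.depth]
3. n2.cnt = false  [terminal]
4. n3.depth = "kukx"  ["k" ++ S₀.depth]
5. n4.key = "kw"  [terminal]
6. n5.cnt = false  [terminal]
7. n6.off = 14  [terminal]
8. n3.env = 6  [6]
9. n1.env = 27  [27]
10. n7.wid = "nkx"  ["n" ++ S₀.depth]
11. n7.env = 9  [S₁.env - 18]
12. n8.depth = "wnkx"  ["w" ++ A.wid]
13. n9.ok = false  [terminal]
14. n10.fin = false  [terminal]
15. n11.cnt = false  [terminal]
16. n8.env = 6  [len(S.depth) + 2]
17. n7.key = -4  [S.env + A.env - 19]
18. n12.wid = "mkx"  ["m" ++ S₀.depth]
19. n12.env = 24  [S₁.env * 2 - 30]
20. n13.off = -4  [terminal]
21. n14.depth = "mn"  ["mn"]
22. n15.off = 13  [terminal]
23. n16.ok = true  [terminal]
24. n17.key = "pv"  [terminal]
25. n14.env = 18  [len(S.depth) + 16]
26. n12.key = 23  [23]
27. n0.env = -1  [A₁.key + A₀.key - 20]

-1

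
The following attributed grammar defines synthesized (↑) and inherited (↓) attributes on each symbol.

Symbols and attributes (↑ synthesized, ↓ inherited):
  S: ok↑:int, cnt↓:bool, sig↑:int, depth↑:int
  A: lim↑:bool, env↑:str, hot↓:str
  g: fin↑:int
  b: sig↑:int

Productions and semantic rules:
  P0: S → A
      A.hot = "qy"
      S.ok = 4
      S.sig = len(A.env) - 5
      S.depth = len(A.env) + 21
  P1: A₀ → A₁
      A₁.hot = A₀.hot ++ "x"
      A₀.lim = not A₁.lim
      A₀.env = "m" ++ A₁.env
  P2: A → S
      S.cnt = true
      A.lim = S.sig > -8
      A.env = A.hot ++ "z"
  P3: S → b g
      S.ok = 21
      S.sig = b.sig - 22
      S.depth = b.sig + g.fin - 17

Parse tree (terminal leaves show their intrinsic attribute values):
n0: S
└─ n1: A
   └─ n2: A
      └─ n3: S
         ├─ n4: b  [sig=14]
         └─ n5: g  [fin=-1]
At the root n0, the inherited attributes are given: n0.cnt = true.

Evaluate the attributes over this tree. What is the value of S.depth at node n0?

1. n0.cnt = true  [given at root]
2. n1.hot = "qy"  ["qy"]
3. n2.hot = "qyx"  [A₀.hot ++ "x"]
4. n3.cnt = true  [true]
5. n4.sig = 14  [terminal]
6. n5.fin = -1  [terminal]
7. n3.ok = 21  [21]
8. n3.sig = -8  [b.sig - 22]
9. n3.depth = -4  [b.sig + g.fin - 17]
10. n2.lim = false  [S.sig > -8]
11. n2.env = "qyxz"  [A.hot ++ "z"]
12. n1.lim = true  [not A₁.lim]
13. n1.env = "mqyxz"  ["m" ++ A₁.env]
14. n0.ok = 4  [4]
15. n0.sig = 0  [len(A.env) - 5]
16. n0.depth = 26  [len(A.env) + 21]

26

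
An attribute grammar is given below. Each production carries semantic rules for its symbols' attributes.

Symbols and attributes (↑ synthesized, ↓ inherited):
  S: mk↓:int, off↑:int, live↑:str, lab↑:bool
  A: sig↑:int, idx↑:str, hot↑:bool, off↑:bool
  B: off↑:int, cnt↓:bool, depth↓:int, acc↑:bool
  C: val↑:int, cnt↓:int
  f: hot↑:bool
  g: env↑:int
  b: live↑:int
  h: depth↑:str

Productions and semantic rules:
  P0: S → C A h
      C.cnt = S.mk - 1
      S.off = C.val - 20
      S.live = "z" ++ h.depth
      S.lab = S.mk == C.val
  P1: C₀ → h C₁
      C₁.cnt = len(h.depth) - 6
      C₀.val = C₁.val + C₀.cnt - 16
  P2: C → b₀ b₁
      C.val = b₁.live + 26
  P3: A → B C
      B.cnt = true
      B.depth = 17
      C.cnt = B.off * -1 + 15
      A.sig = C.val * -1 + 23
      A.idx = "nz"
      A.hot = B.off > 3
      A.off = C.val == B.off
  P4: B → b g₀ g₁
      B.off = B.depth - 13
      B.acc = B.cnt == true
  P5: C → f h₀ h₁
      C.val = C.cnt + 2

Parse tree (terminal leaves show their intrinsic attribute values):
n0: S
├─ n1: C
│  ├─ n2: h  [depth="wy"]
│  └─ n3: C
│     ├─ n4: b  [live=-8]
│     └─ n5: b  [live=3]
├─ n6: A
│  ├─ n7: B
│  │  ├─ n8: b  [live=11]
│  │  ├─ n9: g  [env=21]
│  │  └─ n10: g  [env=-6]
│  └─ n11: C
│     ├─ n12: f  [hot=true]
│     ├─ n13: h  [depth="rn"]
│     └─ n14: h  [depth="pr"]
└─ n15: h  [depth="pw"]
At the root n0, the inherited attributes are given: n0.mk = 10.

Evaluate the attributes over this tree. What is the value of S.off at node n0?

2

1. n0.mk = 10  [given at root]
2. n1.cnt = 9  [S.mk - 1]
3. n2.depth = "wy"  [terminal]
4. n3.cnt = -4  [len(h.depth) - 6]
5. n4.live = -8  [terminal]
6. n5.live = 3  [terminal]
7. n3.val = 29  [b₁.live + 26]
8. n1.val = 22  [C₁.val + C₀.cnt - 16]
9. n7.cnt = true  [true]
10. n7.depth = 17  [17]
11. n8.live = 11  [terminal]
12. n9.env = 21  [terminal]
13. n10.env = -6  [terminal]
14. n7.off = 4  [B.depth - 13]
15. n7.acc = true  [B.cnt == true]
16. n11.cnt = 11  [B.off * -1 + 15]
17. n12.hot = true  [terminal]
18. n13.depth = "rn"  [terminal]
19. n14.depth = "pr"  [terminal]
20. n11.val = 13  [C.cnt + 2]
21. n6.sig = 10  [C.val * -1 + 23]
22. n6.idx = "nz"  ["nz"]
23. n6.hot = true  [B.off > 3]
24. n6.off = false  [C.val == B.off]
25. n15.depth = "pw"  [terminal]
26. n0.off = 2  [C.val - 20]
27. n0.live = "zpw"  ["z" ++ h.depth]
28. n0.lab = false  [S.mk == C.val]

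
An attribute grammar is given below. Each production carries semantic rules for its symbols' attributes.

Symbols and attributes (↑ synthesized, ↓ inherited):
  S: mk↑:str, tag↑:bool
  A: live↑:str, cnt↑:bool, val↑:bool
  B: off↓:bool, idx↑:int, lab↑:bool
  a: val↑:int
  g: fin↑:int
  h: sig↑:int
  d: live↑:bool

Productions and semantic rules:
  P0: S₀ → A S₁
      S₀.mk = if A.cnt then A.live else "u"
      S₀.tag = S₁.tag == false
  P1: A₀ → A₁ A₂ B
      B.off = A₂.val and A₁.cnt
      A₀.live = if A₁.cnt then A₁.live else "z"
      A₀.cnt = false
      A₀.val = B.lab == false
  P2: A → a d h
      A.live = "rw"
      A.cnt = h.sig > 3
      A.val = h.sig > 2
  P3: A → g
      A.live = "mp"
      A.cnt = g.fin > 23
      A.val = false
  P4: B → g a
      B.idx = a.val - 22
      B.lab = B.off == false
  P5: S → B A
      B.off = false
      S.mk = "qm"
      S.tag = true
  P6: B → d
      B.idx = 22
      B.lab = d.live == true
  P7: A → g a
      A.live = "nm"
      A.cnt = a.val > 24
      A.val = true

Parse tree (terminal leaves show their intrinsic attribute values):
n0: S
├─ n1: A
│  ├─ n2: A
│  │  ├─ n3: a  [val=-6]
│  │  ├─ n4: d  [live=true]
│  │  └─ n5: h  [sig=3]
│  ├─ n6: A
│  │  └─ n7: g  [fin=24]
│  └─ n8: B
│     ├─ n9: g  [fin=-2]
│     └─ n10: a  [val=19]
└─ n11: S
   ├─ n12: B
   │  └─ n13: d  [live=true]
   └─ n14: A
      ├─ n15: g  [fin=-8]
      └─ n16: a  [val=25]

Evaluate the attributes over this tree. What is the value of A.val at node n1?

false

1. n3.val = -6  [terminal]
2. n4.live = true  [terminal]
3. n5.sig = 3  [terminal]
4. n2.live = "rw"  ["rw"]
5. n2.cnt = false  [h.sig > 3]
6. n2.val = true  [h.sig > 2]
7. n7.fin = 24  [terminal]
8. n6.live = "mp"  ["mp"]
9. n6.cnt = true  [g.fin > 23]
10. n6.val = false  [false]
11. n8.off = false  [A₂.val and A₁.cnt]
12. n9.fin = -2  [terminal]
13. n10.val = 19  [terminal]
14. n8.idx = -3  [a.val - 22]
15. n8.lab = true  [B.off == false]
16. n1.live = "z"  [if A₁.cnt then A₁.live else "z"]
17. n1.cnt = false  [false]
18. n1.val = false  [B.lab == false]
19. n12.off = false  [false]
20. n13.live = true  [terminal]
21. n12.idx = 22  [22]
22. n12.lab = true  [d.live == true]
23. n15.fin = -8  [terminal]
24. n16.val = 25  [terminal]
25. n14.live = "nm"  ["nm"]
26. n14.cnt = true  [a.val > 24]
27. n14.val = true  [true]
28. n11.mk = "qm"  ["qm"]
29. n11.tag = true  [true]
30. n0.mk = "u"  [if A.cnt then A.live else "u"]
31. n0.tag = false  [S₁.tag == false]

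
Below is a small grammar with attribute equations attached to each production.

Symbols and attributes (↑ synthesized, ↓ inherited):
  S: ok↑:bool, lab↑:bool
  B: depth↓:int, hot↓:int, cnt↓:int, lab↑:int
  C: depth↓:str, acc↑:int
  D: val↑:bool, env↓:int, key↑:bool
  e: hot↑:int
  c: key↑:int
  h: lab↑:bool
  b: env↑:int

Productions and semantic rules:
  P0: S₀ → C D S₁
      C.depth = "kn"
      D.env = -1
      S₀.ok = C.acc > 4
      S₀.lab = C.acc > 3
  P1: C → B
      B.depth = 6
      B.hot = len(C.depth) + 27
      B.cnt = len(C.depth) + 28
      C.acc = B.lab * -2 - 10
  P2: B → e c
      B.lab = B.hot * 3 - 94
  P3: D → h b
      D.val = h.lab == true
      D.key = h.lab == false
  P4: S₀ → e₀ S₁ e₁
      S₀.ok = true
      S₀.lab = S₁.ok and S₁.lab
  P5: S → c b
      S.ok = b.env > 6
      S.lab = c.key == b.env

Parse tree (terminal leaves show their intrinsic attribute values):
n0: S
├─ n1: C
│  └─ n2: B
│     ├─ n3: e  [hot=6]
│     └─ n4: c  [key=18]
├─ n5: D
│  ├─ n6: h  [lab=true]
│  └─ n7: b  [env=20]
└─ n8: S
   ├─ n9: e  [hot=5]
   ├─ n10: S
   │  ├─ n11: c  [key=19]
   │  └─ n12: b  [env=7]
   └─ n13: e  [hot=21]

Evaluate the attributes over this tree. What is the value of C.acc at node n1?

1. n1.depth = "kn"  ["kn"]
2. n2.depth = 6  [6]
3. n2.hot = 29  [len(C.depth) + 27]
4. n2.cnt = 30  [len(C.depth) + 28]
5. n3.hot = 6  [terminal]
6. n4.key = 18  [terminal]
7. n2.lab = -7  [B.hot * 3 - 94]
8. n1.acc = 4  [B.lab * -2 - 10]
9. n5.env = -1  [-1]
10. n6.lab = true  [terminal]
11. n7.env = 20  [terminal]
12. n5.val = true  [h.lab == true]
13. n5.key = false  [h.lab == false]
14. n9.hot = 5  [terminal]
15. n11.key = 19  [terminal]
16. n12.env = 7  [terminal]
17. n10.ok = true  [b.env > 6]
18. n10.lab = false  [c.key == b.env]
19. n13.hot = 21  [terminal]
20. n8.ok = true  [true]
21. n8.lab = false  [S₁.ok and S₁.lab]
22. n0.ok = false  [C.acc > 4]
23. n0.lab = true  [C.acc > 3]

4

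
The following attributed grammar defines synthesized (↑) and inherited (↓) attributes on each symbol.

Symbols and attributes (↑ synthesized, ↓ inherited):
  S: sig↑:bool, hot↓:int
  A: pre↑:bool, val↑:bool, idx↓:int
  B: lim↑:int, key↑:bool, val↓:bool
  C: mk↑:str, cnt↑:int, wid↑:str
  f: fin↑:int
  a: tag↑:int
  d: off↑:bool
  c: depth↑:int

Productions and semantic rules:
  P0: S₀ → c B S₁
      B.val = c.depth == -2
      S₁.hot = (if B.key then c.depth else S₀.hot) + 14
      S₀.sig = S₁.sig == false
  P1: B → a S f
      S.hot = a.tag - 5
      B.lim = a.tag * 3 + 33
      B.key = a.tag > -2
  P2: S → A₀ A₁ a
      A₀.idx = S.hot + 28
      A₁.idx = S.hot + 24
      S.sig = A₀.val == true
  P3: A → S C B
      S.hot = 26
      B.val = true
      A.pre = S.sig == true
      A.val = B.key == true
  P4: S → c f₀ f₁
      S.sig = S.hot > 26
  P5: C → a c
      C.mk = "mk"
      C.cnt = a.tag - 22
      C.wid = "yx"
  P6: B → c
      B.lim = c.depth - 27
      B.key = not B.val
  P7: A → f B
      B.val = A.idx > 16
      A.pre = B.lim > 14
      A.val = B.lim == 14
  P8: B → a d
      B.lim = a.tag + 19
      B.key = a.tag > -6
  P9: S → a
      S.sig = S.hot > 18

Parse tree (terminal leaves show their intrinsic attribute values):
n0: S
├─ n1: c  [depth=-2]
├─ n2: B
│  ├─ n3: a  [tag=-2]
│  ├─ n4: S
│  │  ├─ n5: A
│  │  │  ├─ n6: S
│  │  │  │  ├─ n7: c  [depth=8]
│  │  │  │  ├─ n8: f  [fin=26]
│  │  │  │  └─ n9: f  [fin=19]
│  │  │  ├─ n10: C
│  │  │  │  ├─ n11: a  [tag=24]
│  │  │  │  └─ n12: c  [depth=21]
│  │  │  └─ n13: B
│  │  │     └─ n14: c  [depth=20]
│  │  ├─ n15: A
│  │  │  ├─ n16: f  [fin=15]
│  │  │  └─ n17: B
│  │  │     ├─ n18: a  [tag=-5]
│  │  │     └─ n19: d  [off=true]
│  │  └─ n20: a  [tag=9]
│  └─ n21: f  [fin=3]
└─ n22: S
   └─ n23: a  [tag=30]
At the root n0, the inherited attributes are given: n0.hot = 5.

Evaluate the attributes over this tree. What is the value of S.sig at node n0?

false

1. n0.hot = 5  [given at root]
2. n1.depth = -2  [terminal]
3. n2.val = true  [c.depth == -2]
4. n3.tag = -2  [terminal]
5. n4.hot = -7  [a.tag - 5]
6. n5.idx = 21  [S.hot + 28]
7. n6.hot = 26  [26]
8. n7.depth = 8  [terminal]
9. n8.fin = 26  [terminal]
10. n9.fin = 19  [terminal]
11. n6.sig = false  [S.hot > 26]
12. n11.tag = 24  [terminal]
13. n12.depth = 21  [terminal]
14. n10.mk = "mk"  ["mk"]
15. n10.cnt = 2  [a.tag - 22]
16. n10.wid = "yx"  ["yx"]
17. n13.val = true  [true]
18. n14.depth = 20  [terminal]
19. n13.lim = -7  [c.depth - 27]
20. n13.key = false  [not B.val]
21. n5.pre = false  [S.sig == true]
22. n5.val = false  [B.key == true]
23. n15.idx = 17  [S.hot + 24]
24. n16.fin = 15  [terminal]
25. n17.val = true  [A.idx > 16]
26. n18.tag = -5  [terminal]
27. n19.off = true  [terminal]
28. n17.lim = 14  [a.tag + 19]
29. n17.key = true  [a.tag > -6]
30. n15.pre = false  [B.lim > 14]
31. n15.val = true  [B.lim == 14]
32. n20.tag = 9  [terminal]
33. n4.sig = false  [A₀.val == true]
34. n21.fin = 3  [terminal]
35. n2.lim = 27  [a.tag * 3 + 33]
36. n2.key = false  [a.tag > -2]
37. n22.hot = 19  [(if B.key then c.depth else S₀.hot) + 14]
38. n23.tag = 30  [terminal]
39. n22.sig = true  [S.hot > 18]
40. n0.sig = false  [S₁.sig == false]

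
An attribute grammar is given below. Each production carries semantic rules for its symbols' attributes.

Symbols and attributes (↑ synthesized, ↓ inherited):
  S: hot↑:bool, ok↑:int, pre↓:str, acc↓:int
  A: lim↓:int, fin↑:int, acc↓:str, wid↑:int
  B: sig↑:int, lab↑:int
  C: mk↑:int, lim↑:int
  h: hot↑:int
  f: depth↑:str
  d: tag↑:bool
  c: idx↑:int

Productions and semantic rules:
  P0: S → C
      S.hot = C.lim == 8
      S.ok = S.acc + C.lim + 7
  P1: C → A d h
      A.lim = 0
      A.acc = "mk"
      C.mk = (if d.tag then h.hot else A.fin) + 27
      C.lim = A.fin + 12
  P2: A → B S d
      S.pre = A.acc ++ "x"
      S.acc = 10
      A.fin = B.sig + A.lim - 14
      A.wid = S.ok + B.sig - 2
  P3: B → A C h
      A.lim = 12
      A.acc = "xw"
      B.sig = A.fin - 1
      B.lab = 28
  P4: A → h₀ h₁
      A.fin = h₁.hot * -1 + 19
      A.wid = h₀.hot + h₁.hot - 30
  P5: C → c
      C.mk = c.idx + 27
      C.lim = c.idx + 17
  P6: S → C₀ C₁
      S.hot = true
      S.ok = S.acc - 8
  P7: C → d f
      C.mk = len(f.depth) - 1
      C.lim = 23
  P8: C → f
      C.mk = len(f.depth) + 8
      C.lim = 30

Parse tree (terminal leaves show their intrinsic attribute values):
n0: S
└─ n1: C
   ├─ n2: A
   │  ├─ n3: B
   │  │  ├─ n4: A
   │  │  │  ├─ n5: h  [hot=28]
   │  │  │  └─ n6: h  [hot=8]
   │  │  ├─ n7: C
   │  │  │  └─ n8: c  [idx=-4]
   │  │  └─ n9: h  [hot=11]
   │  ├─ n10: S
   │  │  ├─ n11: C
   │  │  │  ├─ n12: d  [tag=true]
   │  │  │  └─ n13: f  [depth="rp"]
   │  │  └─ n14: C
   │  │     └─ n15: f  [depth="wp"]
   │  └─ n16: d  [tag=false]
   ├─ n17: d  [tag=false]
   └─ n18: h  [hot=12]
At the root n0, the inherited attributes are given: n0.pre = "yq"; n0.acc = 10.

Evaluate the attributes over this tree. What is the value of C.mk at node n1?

1. n0.pre = "yq"  [given at root]
2. n0.acc = 10  [given at root]
3. n2.lim = 0  [0]
4. n2.acc = "mk"  ["mk"]
5. n4.lim = 12  [12]
6. n4.acc = "xw"  ["xw"]
7. n5.hot = 28  [terminal]
8. n6.hot = 8  [terminal]
9. n4.fin = 11  [h₁.hot * -1 + 19]
10. n4.wid = 6  [h₀.hot + h₁.hot - 30]
11. n8.idx = -4  [terminal]
12. n7.mk = 23  [c.idx + 27]
13. n7.lim = 13  [c.idx + 17]
14. n9.hot = 11  [terminal]
15. n3.sig = 10  [A.fin - 1]
16. n3.lab = 28  [28]
17. n10.pre = "mkx"  [A.acc ++ "x"]
18. n10.acc = 10  [10]
19. n12.tag = true  [terminal]
20. n13.depth = "rp"  [terminal]
21. n11.mk = 1  [len(f.depth) - 1]
22. n11.lim = 23  [23]
23. n15.depth = "wp"  [terminal]
24. n14.mk = 10  [len(f.depth) + 8]
25. n14.lim = 30  [30]
26. n10.hot = true  [true]
27. n10.ok = 2  [S.acc - 8]
28. n16.tag = false  [terminal]
29. n2.fin = -4  [B.sig + A.lim - 14]
30. n2.wid = 10  [S.ok + B.sig - 2]
31. n17.tag = false  [terminal]
32. n18.hot = 12  [terminal]
33. n1.mk = 23  [(if d.tag then h.hot else A.fin) + 27]
34. n1.lim = 8  [A.fin + 12]
35. n0.hot = true  [C.lim == 8]
36. n0.ok = 25  [S.acc + C.lim + 7]

23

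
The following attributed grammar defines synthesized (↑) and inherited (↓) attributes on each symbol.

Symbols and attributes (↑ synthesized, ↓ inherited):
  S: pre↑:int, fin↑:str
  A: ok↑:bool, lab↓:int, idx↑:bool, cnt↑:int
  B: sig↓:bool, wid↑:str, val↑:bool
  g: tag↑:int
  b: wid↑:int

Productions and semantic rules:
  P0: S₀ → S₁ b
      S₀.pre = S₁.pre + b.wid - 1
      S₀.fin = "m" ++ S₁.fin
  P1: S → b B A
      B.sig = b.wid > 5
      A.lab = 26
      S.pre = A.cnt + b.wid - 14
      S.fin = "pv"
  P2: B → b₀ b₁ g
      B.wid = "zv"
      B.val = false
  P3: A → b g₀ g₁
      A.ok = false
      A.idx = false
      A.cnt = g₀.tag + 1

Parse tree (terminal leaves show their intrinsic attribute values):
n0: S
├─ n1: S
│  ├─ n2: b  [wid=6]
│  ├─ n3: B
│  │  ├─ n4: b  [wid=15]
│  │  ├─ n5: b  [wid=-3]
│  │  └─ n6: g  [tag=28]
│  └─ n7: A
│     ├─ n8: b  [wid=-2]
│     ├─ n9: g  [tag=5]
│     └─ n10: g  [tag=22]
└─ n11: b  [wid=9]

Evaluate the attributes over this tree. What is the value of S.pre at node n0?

1. n2.wid = 6  [terminal]
2. n3.sig = true  [b.wid > 5]
3. n4.wid = 15  [terminal]
4. n5.wid = -3  [terminal]
5. n6.tag = 28  [terminal]
6. n3.wid = "zv"  ["zv"]
7. n3.val = false  [false]
8. n7.lab = 26  [26]
9. n8.wid = -2  [terminal]
10. n9.tag = 5  [terminal]
11. n10.tag = 22  [terminal]
12. n7.ok = false  [false]
13. n7.idx = false  [false]
14. n7.cnt = 6  [g₀.tag + 1]
15. n1.pre = -2  [A.cnt + b.wid - 14]
16. n1.fin = "pv"  ["pv"]
17. n11.wid = 9  [terminal]
18. n0.pre = 6  [S₁.pre + b.wid - 1]
19. n0.fin = "mpv"  ["m" ++ S₁.fin]

6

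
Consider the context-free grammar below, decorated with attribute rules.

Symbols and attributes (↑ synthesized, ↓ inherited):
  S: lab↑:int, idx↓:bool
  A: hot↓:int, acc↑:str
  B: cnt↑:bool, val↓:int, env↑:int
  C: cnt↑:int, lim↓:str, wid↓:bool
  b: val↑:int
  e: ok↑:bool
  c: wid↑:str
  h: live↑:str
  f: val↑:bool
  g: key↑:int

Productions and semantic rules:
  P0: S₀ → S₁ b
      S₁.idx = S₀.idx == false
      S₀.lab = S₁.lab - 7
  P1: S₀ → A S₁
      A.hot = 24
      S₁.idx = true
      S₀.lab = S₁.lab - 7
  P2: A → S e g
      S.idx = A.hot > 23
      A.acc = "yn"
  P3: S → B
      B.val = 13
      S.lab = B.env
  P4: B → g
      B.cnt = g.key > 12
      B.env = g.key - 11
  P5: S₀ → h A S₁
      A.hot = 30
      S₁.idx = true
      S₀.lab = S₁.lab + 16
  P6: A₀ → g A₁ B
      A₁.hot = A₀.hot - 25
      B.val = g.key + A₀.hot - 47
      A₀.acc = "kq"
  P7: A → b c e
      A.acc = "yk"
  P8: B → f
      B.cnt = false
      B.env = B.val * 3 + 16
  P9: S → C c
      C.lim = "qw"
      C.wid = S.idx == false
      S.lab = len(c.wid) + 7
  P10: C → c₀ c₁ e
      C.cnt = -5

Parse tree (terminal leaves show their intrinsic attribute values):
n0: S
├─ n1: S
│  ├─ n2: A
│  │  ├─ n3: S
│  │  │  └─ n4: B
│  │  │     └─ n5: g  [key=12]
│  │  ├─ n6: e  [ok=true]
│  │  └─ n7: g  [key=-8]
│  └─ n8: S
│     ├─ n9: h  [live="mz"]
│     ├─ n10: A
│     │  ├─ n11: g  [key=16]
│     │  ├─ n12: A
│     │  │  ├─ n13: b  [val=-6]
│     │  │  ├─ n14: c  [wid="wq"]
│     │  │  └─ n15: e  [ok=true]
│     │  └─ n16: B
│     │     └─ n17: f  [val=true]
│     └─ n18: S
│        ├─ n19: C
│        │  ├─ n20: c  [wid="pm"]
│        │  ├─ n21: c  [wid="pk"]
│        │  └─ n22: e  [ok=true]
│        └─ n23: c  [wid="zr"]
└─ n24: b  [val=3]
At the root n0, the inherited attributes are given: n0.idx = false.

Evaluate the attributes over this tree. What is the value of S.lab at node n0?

1. n0.idx = false  [given at root]
2. n1.idx = true  [S₀.idx == false]
3. n2.hot = 24  [24]
4. n3.idx = true  [A.hot > 23]
5. n4.val = 13  [13]
6. n5.key = 12  [terminal]
7. n4.cnt = false  [g.key > 12]
8. n4.env = 1  [g.key - 11]
9. n3.lab = 1  [B.env]
10. n6.ok = true  [terminal]
11. n7.key = -8  [terminal]
12. n2.acc = "yn"  ["yn"]
13. n8.idx = true  [true]
14. n9.live = "mz"  [terminal]
15. n10.hot = 30  [30]
16. n11.key = 16  [terminal]
17. n12.hot = 5  [A₀.hot - 25]
18. n13.val = -6  [terminal]
19. n14.wid = "wq"  [terminal]
20. n15.ok = true  [terminal]
21. n12.acc = "yk"  ["yk"]
22. n16.val = -1  [g.key + A₀.hot - 47]
23. n17.val = true  [terminal]
24. n16.cnt = false  [false]
25. n16.env = 13  [B.val * 3 + 16]
26. n10.acc = "kq"  ["kq"]
27. n18.idx = true  [true]
28. n19.lim = "qw"  ["qw"]
29. n19.wid = false  [S.idx == false]
30. n20.wid = "pm"  [terminal]
31. n21.wid = "pk"  [terminal]
32. n22.ok = true  [terminal]
33. n19.cnt = -5  [-5]
34. n23.wid = "zr"  [terminal]
35. n18.lab = 9  [len(c.wid) + 7]
36. n8.lab = 25  [S₁.lab + 16]
37. n1.lab = 18  [S₁.lab - 7]
38. n24.val = 3  [terminal]
39. n0.lab = 11  [S₁.lab - 7]

11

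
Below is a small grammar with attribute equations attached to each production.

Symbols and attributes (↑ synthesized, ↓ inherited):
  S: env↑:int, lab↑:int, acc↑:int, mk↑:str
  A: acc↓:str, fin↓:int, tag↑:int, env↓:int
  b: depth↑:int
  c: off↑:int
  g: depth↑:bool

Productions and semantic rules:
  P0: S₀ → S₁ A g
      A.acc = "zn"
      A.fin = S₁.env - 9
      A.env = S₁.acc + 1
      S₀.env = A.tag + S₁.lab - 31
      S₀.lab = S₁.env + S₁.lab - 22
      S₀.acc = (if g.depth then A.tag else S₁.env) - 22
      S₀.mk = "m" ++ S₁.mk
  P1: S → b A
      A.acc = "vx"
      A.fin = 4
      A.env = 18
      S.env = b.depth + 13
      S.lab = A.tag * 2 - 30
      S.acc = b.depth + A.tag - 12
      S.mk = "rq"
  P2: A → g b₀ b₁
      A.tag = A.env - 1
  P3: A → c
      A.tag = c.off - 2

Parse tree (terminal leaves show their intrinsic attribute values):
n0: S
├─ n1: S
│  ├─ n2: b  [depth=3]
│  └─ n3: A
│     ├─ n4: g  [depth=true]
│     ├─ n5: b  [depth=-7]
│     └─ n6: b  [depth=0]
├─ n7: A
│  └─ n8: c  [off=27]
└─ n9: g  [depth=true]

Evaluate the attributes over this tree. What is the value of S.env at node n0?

1. n2.depth = 3  [terminal]
2. n3.acc = "vx"  ["vx"]
3. n3.fin = 4  [4]
4. n3.env = 18  [18]
5. n4.depth = true  [terminal]
6. n5.depth = -7  [terminal]
7. n6.depth = 0  [terminal]
8. n3.tag = 17  [A.env - 1]
9. n1.env = 16  [b.depth + 13]
10. n1.lab = 4  [A.tag * 2 - 30]
11. n1.acc = 8  [b.depth + A.tag - 12]
12. n1.mk = "rq"  ["rq"]
13. n7.acc = "zn"  ["zn"]
14. n7.fin = 7  [S₁.env - 9]
15. n7.env = 9  [S₁.acc + 1]
16. n8.off = 27  [terminal]
17. n7.tag = 25  [c.off - 2]
18. n9.depth = true  [terminal]
19. n0.env = -2  [A.tag + S₁.lab - 31]
20. n0.lab = -2  [S₁.env + S₁.lab - 22]
21. n0.acc = 3  [(if g.depth then A.tag else S₁.env) - 22]
22. n0.mk = "mrq"  ["m" ++ S₁.mk]

-2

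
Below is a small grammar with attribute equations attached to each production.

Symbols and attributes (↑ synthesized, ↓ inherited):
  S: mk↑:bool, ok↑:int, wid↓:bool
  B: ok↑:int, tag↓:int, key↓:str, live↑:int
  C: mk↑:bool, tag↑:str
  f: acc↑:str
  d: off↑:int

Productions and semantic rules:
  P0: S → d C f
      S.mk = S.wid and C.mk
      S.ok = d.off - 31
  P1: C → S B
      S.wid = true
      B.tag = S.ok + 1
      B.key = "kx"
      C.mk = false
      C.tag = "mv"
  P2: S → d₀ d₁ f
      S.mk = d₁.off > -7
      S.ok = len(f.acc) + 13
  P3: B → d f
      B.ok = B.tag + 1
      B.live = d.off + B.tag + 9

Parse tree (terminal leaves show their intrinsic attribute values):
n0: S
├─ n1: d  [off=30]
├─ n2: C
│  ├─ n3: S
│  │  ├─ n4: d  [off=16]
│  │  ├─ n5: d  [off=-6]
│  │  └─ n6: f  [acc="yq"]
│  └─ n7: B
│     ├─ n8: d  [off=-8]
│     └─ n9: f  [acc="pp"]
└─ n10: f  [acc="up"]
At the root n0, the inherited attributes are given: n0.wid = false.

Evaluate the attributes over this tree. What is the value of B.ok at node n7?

17

1. n0.wid = false  [given at root]
2. n1.off = 30  [terminal]
3. n3.wid = true  [true]
4. n4.off = 16  [terminal]
5. n5.off = -6  [terminal]
6. n6.acc = "yq"  [terminal]
7. n3.mk = true  [d₁.off > -7]
8. n3.ok = 15  [len(f.acc) + 13]
9. n7.tag = 16  [S.ok + 1]
10. n7.key = "kx"  ["kx"]
11. n8.off = -8  [terminal]
12. n9.acc = "pp"  [terminal]
13. n7.ok = 17  [B.tag + 1]
14. n7.live = 17  [d.off + B.tag + 9]
15. n2.mk = false  [false]
16. n2.tag = "mv"  ["mv"]
17. n10.acc = "up"  [terminal]
18. n0.mk = false  [S.wid and C.mk]
19. n0.ok = -1  [d.off - 31]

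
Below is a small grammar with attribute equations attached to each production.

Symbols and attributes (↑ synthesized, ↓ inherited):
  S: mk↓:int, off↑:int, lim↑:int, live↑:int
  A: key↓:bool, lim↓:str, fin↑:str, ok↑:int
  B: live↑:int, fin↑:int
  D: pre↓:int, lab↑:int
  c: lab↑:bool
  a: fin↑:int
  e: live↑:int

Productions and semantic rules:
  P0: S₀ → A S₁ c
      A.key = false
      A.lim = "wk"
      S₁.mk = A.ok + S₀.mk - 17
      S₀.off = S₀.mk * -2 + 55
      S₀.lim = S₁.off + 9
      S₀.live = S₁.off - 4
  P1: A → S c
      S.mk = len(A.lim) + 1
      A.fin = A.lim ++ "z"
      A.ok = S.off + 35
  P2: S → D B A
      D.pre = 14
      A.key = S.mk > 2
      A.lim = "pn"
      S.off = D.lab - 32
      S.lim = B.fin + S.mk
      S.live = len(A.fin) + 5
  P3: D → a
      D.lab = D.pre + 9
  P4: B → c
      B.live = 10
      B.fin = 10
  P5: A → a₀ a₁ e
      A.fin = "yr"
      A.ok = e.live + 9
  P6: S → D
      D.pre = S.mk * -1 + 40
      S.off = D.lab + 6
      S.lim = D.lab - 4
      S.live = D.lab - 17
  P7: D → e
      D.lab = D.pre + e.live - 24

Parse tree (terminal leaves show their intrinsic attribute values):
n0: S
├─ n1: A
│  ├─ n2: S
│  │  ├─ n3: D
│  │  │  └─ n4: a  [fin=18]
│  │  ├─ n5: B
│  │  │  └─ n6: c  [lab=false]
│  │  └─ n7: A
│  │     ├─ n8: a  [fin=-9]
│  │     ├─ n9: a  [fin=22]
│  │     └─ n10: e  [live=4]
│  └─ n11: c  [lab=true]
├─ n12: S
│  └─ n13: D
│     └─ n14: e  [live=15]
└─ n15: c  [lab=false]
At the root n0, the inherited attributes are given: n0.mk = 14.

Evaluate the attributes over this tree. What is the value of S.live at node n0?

1. n0.mk = 14  [given at root]
2. n1.key = false  [false]
3. n1.lim = "wk"  ["wk"]
4. n2.mk = 3  [len(A.lim) + 1]
5. n3.pre = 14  [14]
6. n4.fin = 18  [terminal]
7. n3.lab = 23  [D.pre + 9]
8. n6.lab = false  [terminal]
9. n5.live = 10  [10]
10. n5.fin = 10  [10]
11. n7.key = true  [S.mk > 2]
12. n7.lim = "pn"  ["pn"]
13. n8.fin = -9  [terminal]
14. n9.fin = 22  [terminal]
15. n10.live = 4  [terminal]
16. n7.fin = "yr"  ["yr"]
17. n7.ok = 13  [e.live + 9]
18. n2.off = -9  [D.lab - 32]
19. n2.lim = 13  [B.fin + S.mk]
20. n2.live = 7  [len(A.fin) + 5]
21. n11.lab = true  [terminal]
22. n1.fin = "wkz"  [A.lim ++ "z"]
23. n1.ok = 26  [S.off + 35]
24. n12.mk = 23  [A.ok + S₀.mk - 17]
25. n13.pre = 17  [S.mk * -1 + 40]
26. n14.live = 15  [terminal]
27. n13.lab = 8  [D.pre + e.live - 24]
28. n12.off = 14  [D.lab + 6]
29. n12.lim = 4  [D.lab - 4]
30. n12.live = -9  [D.lab - 17]
31. n15.lab = false  [terminal]
32. n0.off = 27  [S₀.mk * -2 + 55]
33. n0.lim = 23  [S₁.off + 9]
34. n0.live = 10  [S₁.off - 4]

10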